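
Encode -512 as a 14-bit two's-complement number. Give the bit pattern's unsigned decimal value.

512 in 14 bits: 00001000000000
Invert: 11110111111111
Add 1:  11111000000000 = 15872
(Check: 2^14 - 512 = 16384 - 512 = 15872.)

15872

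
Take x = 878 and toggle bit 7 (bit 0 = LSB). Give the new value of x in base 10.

x = 001101101110
bit 7 is currently 0; toggle it via x ^ (1 << 7) = x ^ 128
→ 001111101110 = 1006

1006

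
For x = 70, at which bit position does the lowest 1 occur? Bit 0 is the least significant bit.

1

70 = 1000110
Trailing zeros: 1, so the lowest set bit is bit 1 (value 2).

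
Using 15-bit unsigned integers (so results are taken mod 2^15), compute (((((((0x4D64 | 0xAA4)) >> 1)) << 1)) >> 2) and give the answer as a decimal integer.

5113

0x4D64 = 100110101100100
0xAA4 = 000101010100100
→ | → 100111111100100 = 20452
→ >> 1 → 010011111110010 = 10226
→ << 1 (mod 2^15) → 100111111100100 = 20452
→ >> 2 → 001001111111001 = 5113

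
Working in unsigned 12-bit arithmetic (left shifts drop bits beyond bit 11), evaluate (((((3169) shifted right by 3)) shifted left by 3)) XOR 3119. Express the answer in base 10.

79

3169 = 110001100001
→ shifted right by 3 → 000110001100 = 396
→ shifted left by 3 (mod 2^12) → 110001100000 = 3168
3119 = 110000101111
→ XOR → 000001001111 = 79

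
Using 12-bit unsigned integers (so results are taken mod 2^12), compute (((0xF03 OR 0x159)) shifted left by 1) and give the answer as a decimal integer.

3766

0xF03 = 111100000011
0x159 = 000101011001
→ OR → 111101011011 = 3931
→ shifted left by 1 (mod 2^12) → 111010110110 = 3766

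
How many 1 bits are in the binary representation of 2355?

6

2355 = 100100110011
Count the 1s: 1 + 1 + 1 + 1 + 1 + 1 = 6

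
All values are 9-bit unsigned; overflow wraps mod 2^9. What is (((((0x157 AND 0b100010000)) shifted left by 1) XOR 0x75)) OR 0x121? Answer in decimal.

373

0x157 = 101010111
0b100010000 = 100010000
→ AND → 100010000 = 272
→ shifted left by 1 (mod 2^9) → 000100000 = 32
0x75 = 001110101
→ XOR → 001010101 = 85
0x121 = 100100001
→ OR → 101110101 = 373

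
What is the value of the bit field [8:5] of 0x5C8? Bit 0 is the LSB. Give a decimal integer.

v = 10111001000
Shift right by 5: 101110
Mask low 4 bits: 1110 = 14

14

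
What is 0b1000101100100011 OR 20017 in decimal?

53043

a = 1000101100100011
20017 = 0100111000110001
 OR → 1100111100110011 = 53043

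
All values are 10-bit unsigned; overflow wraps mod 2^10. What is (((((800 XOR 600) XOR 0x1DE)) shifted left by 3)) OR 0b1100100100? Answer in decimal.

800 = 1100100000
600 = 1001011000
→ XOR → 0101111000 = 376
0x1DE = 0111011110
→ XOR → 0010100110 = 166
→ shifted left by 3 (mod 2^10) → 0100110000 = 304
0b1100100100 = 1100100100
→ OR → 1100110100 = 820

820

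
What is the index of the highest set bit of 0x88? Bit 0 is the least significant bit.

0x88 = 10001000
The topmost 1 is at position 7 (since 2^7 = 128 ≤ 136 < 256).

7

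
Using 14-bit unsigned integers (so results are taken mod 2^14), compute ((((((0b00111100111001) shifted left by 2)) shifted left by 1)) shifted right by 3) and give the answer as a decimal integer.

0b00111100111001 = 00111100111001
→ shifted left by 2 (mod 2^14) → 11110011100100 = 15588
→ shifted left by 1 (mod 2^14) → 11100111001000 = 14792
→ shifted right by 3 → 00011100111001 = 1849

1849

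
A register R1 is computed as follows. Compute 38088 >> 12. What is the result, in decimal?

38088 = 1001010011001000
shift right by 12 → 0000000000001001 = 9
(equivalently, floor(38088 / 4096))

9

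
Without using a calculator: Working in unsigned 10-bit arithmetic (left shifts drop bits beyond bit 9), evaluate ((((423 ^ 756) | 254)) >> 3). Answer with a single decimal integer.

423 = 0110100111
756 = 1011110100
→ ^ → 1101010011 = 851
254 = 0011111110
→ | → 1111111111 = 1023
→ >> 3 → 0001111111 = 127

127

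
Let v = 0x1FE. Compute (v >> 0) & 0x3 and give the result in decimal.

v = 0111111110
Shift right by 0: 0111111110
Mask low 2 bits: 10 = 2

2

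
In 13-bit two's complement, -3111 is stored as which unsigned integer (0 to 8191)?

3111 in 13 bits: 0110000100111
Invert: 1001111011000
Add 1:  1001111011001 = 5081
(Check: 2^13 - 3111 = 8192 - 3111 = 5081.)

5081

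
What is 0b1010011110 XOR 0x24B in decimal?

213

a = 1010011110
0x24B = 1001001011
XOR → 0011010101 = 213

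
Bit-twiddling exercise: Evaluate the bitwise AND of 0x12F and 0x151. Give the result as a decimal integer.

257

0x12F = 100101111
0x151 = 101010001
AND → 100000001 = 257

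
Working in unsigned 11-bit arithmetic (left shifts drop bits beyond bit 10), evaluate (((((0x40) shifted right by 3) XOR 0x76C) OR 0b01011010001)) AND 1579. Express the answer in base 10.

0x40 = 00001000000
→ shifted right by 3 → 00000001000 = 8
0x76C = 11101101100
→ XOR → 11101100100 = 1892
0b01011010001 = 01011010001
→ OR → 11111110101 = 2037
1579 = 11000101011
→ AND → 11000100001 = 1569

1569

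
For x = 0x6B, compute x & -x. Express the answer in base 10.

1

x = 1101011 = 107
-x (two's complement) = …0010101
AND   = 0000001 = 1
(x & -x isolates the lowest set bit of x.)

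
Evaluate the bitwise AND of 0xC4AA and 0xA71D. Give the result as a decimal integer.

0xC4AA = 1100010010101010
0xA71D = 1010011100011101
AND → 1000010000001000 = 33800

33800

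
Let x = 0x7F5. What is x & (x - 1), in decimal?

2036

x = 11111110101 = 2037
x - 1 = 11111110100
AND   = 11111110100 = 2036
(x & (x - 1) clears the lowest set bit of x.)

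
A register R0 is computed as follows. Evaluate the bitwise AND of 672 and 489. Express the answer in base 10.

672 = 1010100000
489 = 0111101001
AND → 0010100000 = 160

160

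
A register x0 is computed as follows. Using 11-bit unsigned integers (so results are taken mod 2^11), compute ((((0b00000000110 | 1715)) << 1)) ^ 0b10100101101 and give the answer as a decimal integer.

67

0b00000000110 = 00000000110
1715 = 11010110011
→ | → 11010110111 = 1719
→ << 1 (mod 2^11) → 10101101110 = 1390
0b10100101101 = 10100101101
→ ^ → 00001000011 = 67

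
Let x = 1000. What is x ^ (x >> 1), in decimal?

x = 1111101000 = 1000
x>>1 = 0111110100
XOR  = 1000011100 = 540
(x ^ (x >> 1) gives the standard binary-reflected Gray code of x.)

540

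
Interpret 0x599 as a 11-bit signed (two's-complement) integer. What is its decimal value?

pattern = 10110011001 (MSB is 1 ⇒ negative)
Invert: 01001100110, add 1 → 01001100111 = 615, so the value is -615.
(Equivalently: 1433 - 2^11 = 1433 - 2048 = -615.)

-615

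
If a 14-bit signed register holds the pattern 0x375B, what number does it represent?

pattern = 11011101011011 (MSB is 1 ⇒ negative)
Invert: 00100010100100, add 1 → 00100010100101 = 2213, so the value is -2213.
(Equivalently: 14171 - 2^14 = 14171 - 16384 = -2213.)

-2213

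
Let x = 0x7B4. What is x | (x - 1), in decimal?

1975

x = 11110110100 = 1972
x - 1 = 11110110011
OR    = 11110110111 = 1975
(x | (x - 1) sets all bits below the lowest set bit.)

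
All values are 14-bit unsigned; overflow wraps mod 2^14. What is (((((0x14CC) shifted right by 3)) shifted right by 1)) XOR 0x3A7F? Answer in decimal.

15155

0x14CC = 01010011001100
→ shifted right by 3 → 00001010011001 = 665
→ shifted right by 1 → 00000101001100 = 332
0x3A7F = 11101001111111
→ XOR → 11101100110011 = 15155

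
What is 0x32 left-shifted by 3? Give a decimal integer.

400

0x32 = 000110010
shift left by 3 → 110010000 = 400
(equivalently, 50 × 2^3 = 50 × 8)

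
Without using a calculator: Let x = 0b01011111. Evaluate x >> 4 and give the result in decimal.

x = 1011111
shift right by 4 → 0000101 = 5
(equivalently, floor(95 / 16))

5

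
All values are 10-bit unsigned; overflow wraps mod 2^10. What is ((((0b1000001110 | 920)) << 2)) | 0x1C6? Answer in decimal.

0b1000001110 = 1000001110
920 = 1110011000
→ | → 1110011110 = 926
→ << 2 (mod 2^10) → 1001111000 = 632
0x1C6 = 0111000110
→ | → 1111111110 = 1022

1022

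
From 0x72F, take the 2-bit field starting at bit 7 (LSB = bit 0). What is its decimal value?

2

v = 0011100101111
Shift right by 7: 001110
Mask low 2 bits: 10 = 2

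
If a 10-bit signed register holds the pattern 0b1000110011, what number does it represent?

pattern = 1000110011 (MSB is 1 ⇒ negative)
Invert: 0111001100, add 1 → 0111001101 = 461, so the value is -461.
(Equivalently: 563 - 2^10 = 563 - 1024 = -461.)

-461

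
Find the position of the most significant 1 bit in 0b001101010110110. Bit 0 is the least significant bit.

12

0b001101010110110 = 1101010110110
The topmost 1 is at position 12 (since 2^12 = 4096 ≤ 6838 < 8192).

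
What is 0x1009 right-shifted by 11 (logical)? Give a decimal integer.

2

0x1009 = 1000000001001
shift right by 11 → 0000000000010 = 2
(equivalently, floor(4105 / 2048))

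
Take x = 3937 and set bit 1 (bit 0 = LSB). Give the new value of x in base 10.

x = 111101100001
bit 1 is currently 0; set it via x | (1 << 1) = x | 2
→ 111101100011 = 3939

3939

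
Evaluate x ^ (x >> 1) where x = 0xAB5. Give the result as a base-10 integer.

x = 101010110101 = 2741
x>>1 = 010101011010
XOR  = 111111101111 = 4079
(x ^ (x >> 1) gives the standard binary-reflected Gray code of x.)

4079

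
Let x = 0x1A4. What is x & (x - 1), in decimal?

416

x = 110100100 = 420
x - 1 = 110100011
AND   = 110100000 = 416
(x & (x - 1) clears the lowest set bit of x.)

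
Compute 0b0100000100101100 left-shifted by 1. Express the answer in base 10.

33368

x = 0100000100101100
shift left by 1 → 1000001001011000 = 33368
(equivalently, 16684 × 2^1 = 16684 × 2)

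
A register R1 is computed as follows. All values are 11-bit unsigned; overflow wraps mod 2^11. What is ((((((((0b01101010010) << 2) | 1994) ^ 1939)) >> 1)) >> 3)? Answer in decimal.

5

0b01101010010 = 01101010010
→ << 2 (mod 2^11) → 10101001000 = 1352
1994 = 11111001010
→ | → 11111001010 = 1994
1939 = 11110010011
→ ^ → 00001011001 = 89
→ >> 1 → 00000101100 = 44
→ >> 3 → 00000000101 = 5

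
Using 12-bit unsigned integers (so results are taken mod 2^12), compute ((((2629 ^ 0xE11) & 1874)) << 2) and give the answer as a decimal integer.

2629 = 101001000101
0xE11 = 111000010001
→ ^ → 010001010100 = 1108
1874 = 011101010010
→ & → 010001010000 = 1104
→ << 2 (mod 2^12) → 000101000000 = 320

320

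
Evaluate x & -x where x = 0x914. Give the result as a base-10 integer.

4

x = 100100010100 = 2324
-x (two's complement) = …011011101100
AND   = 000000000100 = 4
(x & -x isolates the lowest set bit of x.)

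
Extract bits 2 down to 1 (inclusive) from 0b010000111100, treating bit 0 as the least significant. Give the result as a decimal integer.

v = 010000111100
Shift right by 1: 01000011110
Mask low 2 bits: 10 = 2

2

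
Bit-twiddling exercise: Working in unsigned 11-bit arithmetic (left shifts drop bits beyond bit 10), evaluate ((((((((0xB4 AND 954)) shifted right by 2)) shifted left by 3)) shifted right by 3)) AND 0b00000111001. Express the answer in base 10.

0xB4 = 00010110100
954 = 01110111010
→ AND → 00010110000 = 176
→ shifted right by 2 → 00000101100 = 44
→ shifted left by 3 (mod 2^11) → 00101100000 = 352
→ shifted right by 3 → 00000101100 = 44
0b00000111001 = 00000111001
→ AND → 00000101000 = 40

40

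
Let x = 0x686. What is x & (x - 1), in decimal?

x = 11010000110 = 1670
x - 1 = 11010000101
AND   = 11010000100 = 1668
(x & (x - 1) clears the lowest set bit of x.)

1668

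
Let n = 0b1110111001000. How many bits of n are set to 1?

n = 1110111001000
Count the 1s: 1 + 1 + 1 + 1 + 1 + 1 + 1 = 7

7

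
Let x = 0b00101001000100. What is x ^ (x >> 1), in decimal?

x = 101001000100 = 2628
x>>1 = 010100100010
XOR  = 111101100110 = 3942
(x ^ (x >> 1) gives the standard binary-reflected Gray code of x.)

3942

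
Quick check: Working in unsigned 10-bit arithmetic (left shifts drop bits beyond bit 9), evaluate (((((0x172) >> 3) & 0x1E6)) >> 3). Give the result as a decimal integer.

4

0x172 = 0101110010
→ >> 3 → 0000101110 = 46
0x1E6 = 0111100110
→ & → 0000100110 = 38
→ >> 3 → 0000000100 = 4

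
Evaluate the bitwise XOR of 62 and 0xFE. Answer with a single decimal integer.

192

62 = 00111110
0xFE = 11111110
XOR → 11000000 = 192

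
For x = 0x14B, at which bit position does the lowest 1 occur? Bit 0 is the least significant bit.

0x14B = 101001011
Trailing zeros: 0, so the lowest set bit is bit 0 (value 1).

0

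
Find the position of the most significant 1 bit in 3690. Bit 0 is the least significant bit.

3690 = 111001101010
The topmost 1 is at position 11 (since 2^11 = 2048 ≤ 3690 < 4096).

11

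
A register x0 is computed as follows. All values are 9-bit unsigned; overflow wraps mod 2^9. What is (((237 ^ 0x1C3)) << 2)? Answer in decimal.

184

237 = 011101101
0x1C3 = 111000011
→ ^ → 100101110 = 302
→ << 2 (mod 2^9) → 010111000 = 184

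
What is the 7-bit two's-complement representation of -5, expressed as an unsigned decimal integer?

123

5 in 7 bits: 0000101
Invert: 1111010
Add 1:  1111011 = 123
(Check: 2^7 - 5 = 128 - 5 = 123.)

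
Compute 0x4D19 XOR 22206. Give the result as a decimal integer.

7079

0x4D19 = 100110100011001
22206 = 101011010111110
XOR → 001101110100111 = 7079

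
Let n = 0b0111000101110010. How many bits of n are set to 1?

8

n = 111000101110010
Count the 1s: 1 + 1 + 1 + 1 + 1 + 1 + 1 + 1 = 8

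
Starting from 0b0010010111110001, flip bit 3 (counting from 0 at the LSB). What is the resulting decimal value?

9721

x = 0010010111110001
bit 3 is currently 0; toggle it via x ^ (1 << 3) = x ^ 8
→ 0010010111111001 = 9721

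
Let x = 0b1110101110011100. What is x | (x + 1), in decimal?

x = 1110101110011100 = 60316
x + 1 = 1110101110011101
OR    = 1110101110011101 = 60317
(x | (x + 1) sets the lowest cleared bit.)

60317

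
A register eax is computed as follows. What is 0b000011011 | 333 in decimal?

351

a = 000011011
333 = 101001101
 OR → 101011111 = 351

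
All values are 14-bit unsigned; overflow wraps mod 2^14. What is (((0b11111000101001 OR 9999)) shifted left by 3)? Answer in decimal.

0b11111000101001 = 11111000101001
9999 = 10011100001111
→ OR → 11111100101111 = 16175
→ shifted left by 3 (mod 2^14) → 11100101111000 = 14712

14712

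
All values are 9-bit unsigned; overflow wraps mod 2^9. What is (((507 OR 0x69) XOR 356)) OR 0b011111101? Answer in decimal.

255

507 = 111111011
0x69 = 001101001
→ OR → 111111011 = 507
356 = 101100100
→ XOR → 010011111 = 159
0b011111101 = 011111101
→ OR → 011111111 = 255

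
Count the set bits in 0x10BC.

6

0x10BC = 1000010111100
Count the 1s: 1 + 1 + 1 + 1 + 1 + 1 = 6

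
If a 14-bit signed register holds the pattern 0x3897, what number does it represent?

pattern = 11100010010111 (MSB is 1 ⇒ negative)
Invert: 00011101101000, add 1 → 00011101101001 = 1897, so the value is -1897.
(Equivalently: 14487 - 2^14 = 14487 - 16384 = -1897.)

-1897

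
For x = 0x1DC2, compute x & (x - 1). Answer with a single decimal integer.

7616

x = 1110111000010 = 7618
x - 1 = 1110111000001
AND   = 1110111000000 = 7616
(x & (x - 1) clears the lowest set bit of x.)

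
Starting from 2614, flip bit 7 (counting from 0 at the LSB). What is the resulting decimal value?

2742

x = 101000110110
bit 7 is currently 0; toggle it via x ^ (1 << 7) = x ^ 128
→ 101010110110 = 2742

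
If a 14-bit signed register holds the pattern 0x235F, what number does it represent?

-7329

pattern = 10001101011111 (MSB is 1 ⇒ negative)
Invert: 01110010100000, add 1 → 01110010100001 = 7329, so the value is -7329.
(Equivalently: 9055 - 2^14 = 9055 - 16384 = -7329.)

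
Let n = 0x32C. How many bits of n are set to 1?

0x32C = 1100101100
Count the 1s: 1 + 1 + 1 + 1 + 1 = 5

5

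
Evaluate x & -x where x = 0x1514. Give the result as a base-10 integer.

x = 1010100010100 = 5396
-x (two's complement) = …0101011101100
AND   = 0000000000100 = 4
(x & -x isolates the lowest set bit of x.)

4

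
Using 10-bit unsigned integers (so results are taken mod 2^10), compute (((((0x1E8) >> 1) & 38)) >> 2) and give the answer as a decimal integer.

0x1E8 = 0111101000
→ >> 1 → 0011110100 = 244
38 = 0000100110
→ & → 0000100100 = 36
→ >> 2 → 0000001001 = 9

9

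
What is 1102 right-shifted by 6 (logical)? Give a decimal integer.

17

1102 = 10001001110
shift right by 6 → 00000010001 = 17
(equivalently, floor(1102 / 64))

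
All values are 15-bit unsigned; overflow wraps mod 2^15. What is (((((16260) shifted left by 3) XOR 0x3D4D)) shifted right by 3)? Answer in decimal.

2093

16260 = 011111110000100
→ shifted left by 3 (mod 2^15) → 111110000100000 = 31776
0x3D4D = 011110101001101
→ XOR → 100000101101101 = 16749
→ shifted right by 3 → 000100000101101 = 2093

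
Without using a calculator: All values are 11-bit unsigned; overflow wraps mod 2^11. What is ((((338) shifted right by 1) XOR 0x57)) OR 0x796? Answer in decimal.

2046

338 = 00101010010
→ shifted right by 1 → 00010101001 = 169
0x57 = 00001010111
→ XOR → 00011111110 = 254
0x796 = 11110010110
→ OR → 11111111110 = 2046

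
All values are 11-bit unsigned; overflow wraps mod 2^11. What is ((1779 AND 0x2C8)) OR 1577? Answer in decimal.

1779 = 11011110011
0x2C8 = 01011001000
→ AND → 01011000000 = 704
1577 = 11000101001
→ OR → 11011101001 = 1769

1769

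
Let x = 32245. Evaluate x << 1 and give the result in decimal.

32245 = 0111110111110101
shift left by 1 → 1111101111101010 = 64490
(equivalently, 32245 × 2^1 = 32245 × 2)

64490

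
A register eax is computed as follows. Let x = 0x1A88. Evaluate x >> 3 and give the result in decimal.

0x1A88 = 1101010001000
shift right by 3 → 0001101010001 = 849
(equivalently, floor(6792 / 8))

849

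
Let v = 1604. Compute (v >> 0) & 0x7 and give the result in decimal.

4

v = 11001000100
Shift right by 0: 11001000100
Mask low 3 bits: 100 = 4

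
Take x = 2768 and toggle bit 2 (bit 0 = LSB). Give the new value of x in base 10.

2772

x = 101011010000
bit 2 is currently 0; toggle it via x ^ (1 << 2) = x ^ 4
→ 101011010100 = 2772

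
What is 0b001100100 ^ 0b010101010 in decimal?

a = 01100100
b = 10101010
XOR → 11001110 = 206

206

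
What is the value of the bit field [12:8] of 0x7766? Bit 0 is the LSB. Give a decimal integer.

23

v = 111011101100110
Shift right by 8: 1110111
Mask low 5 bits: 10111 = 23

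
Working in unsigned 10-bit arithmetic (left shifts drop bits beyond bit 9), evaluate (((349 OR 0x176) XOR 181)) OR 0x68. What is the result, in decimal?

349 = 0101011101
0x176 = 0101110110
→ OR → 0101111111 = 383
181 = 0010110101
→ XOR → 0111001010 = 458
0x68 = 0001101000
→ OR → 0111101010 = 490

490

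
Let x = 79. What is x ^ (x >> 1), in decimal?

104

x = 1001111 = 79
x>>1 = 0100111
XOR  = 1101000 = 104
(x ^ (x >> 1) gives the standard binary-reflected Gray code of x.)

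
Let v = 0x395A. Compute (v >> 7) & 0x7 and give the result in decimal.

2

v = 11100101011010
Shift right by 7: 1110010
Mask low 3 bits: 010 = 2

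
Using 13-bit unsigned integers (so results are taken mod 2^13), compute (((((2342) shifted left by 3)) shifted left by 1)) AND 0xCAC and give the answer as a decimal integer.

32

2342 = 0100100100110
→ shifted left by 3 (mod 2^13) → 0100100110000 = 2352
→ shifted left by 1 (mod 2^13) → 1001001100000 = 4704
0xCAC = 0110010101100
→ AND → 0000000100000 = 32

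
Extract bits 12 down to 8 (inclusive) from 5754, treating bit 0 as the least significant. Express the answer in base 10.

v = 0001011001111010
Shift right by 8: 00010110
Mask low 5 bits: 10110 = 22

22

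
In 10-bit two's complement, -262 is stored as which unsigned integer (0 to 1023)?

262 in 10 bits: 0100000110
Invert: 1011111001
Add 1:  1011111010 = 762
(Check: 2^10 - 262 = 1024 - 262 = 762.)

762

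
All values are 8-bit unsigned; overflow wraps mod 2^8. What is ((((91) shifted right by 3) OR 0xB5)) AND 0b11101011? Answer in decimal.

171

91 = 01011011
→ shifted right by 3 → 00001011 = 11
0xB5 = 10110101
→ OR → 10111111 = 191
0b11101011 = 11101011
→ AND → 10101011 = 171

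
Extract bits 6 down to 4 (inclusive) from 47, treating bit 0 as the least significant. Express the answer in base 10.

v = 00000101111
Shift right by 4: 0000010
Mask low 3 bits: 010 = 2

2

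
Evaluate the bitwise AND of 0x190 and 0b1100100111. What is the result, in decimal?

0x190 = 0110010000
b = 1100100111
AND → 0100000000 = 256

256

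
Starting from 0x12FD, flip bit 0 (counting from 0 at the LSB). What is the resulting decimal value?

x = 01001011111101
bit 0 is currently 1; toggle it via x ^ (1 << 0) = x ^ 1
→ 01001011111100 = 4860

4860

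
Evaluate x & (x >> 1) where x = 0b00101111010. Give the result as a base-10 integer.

x = 101111010 = 378
x>>1 = 010111101
AND  = 000111000 = 56
(x & (x >> 1) has a 1 wherever x has two consecutive 1 bits.)

56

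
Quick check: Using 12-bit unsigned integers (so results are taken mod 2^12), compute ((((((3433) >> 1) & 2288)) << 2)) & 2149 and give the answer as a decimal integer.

64

3433 = 110101101001
→ >> 1 → 011010110100 = 1716
2288 = 100011110000
→ & → 000010110000 = 176
→ << 2 (mod 2^12) → 001011000000 = 704
2149 = 100001100101
→ & → 000001000000 = 64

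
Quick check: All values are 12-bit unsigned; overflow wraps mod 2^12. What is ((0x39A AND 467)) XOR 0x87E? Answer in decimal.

0x39A = 001110011010
467 = 000111010011
→ AND → 000110010010 = 402
0x87E = 100001111110
→ XOR → 100111101100 = 2540

2540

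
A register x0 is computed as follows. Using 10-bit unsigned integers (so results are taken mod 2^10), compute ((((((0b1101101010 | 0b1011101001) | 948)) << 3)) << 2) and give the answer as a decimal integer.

0b1101101010 = 1101101010
0b1011101001 = 1011101001
→ | → 1111101011 = 1003
948 = 1110110100
→ | → 1111111111 = 1023
→ << 3 (mod 2^10) → 1111111000 = 1016
→ << 2 (mod 2^10) → 1111100000 = 992

992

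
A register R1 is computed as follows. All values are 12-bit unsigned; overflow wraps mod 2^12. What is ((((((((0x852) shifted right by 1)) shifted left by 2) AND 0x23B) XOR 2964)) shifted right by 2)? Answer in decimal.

0x852 = 100001010010
→ shifted right by 1 → 010000101001 = 1065
→ shifted left by 2 (mod 2^12) → 000010100100 = 164
0x23B = 001000111011
→ AND → 000000100000 = 32
2964 = 101110010100
→ XOR → 101110110100 = 2996
→ shifted right by 2 → 001011101101 = 749

749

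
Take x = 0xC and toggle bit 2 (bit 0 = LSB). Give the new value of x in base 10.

x = 000000001100
bit 2 is currently 1; toggle it via x ^ (1 << 2) = x ^ 4
→ 000000001000 = 8

8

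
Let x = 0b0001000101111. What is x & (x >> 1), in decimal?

x = 1000101111 = 559
x>>1 = 0100010111
AND  = 0000000111 = 7
(x & (x >> 1) has a 1 wherever x has two consecutive 1 bits.)

7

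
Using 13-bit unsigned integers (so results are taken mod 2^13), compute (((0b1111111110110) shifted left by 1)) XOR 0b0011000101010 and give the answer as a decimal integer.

0b1111111110110 = 1111111110110
→ shifted left by 1 (mod 2^13) → 1111111101100 = 8172
0b0011000101010 = 0011000101010
→ XOR → 1100111000110 = 6598

6598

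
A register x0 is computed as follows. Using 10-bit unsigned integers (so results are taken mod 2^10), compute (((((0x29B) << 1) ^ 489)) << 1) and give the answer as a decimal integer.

446

0x29B = 1010011011
→ << 1 (mod 2^10) → 0100110110 = 310
489 = 0111101001
→ ^ → 0011011111 = 223
→ << 1 (mod 2^10) → 0110111110 = 446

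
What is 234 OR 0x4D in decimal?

239

234 = 11101010
0x4D = 01001101
 OR → 11101111 = 239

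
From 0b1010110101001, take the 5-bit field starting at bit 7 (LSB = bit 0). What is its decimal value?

v = 1010110101001
Shift right by 7: 101011
Mask low 5 bits: 01011 = 11

11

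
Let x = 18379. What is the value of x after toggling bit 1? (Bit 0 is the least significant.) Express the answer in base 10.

18377

x = 100011111001011
bit 1 is currently 1; toggle it via x ^ (1 << 1) = x ^ 2
→ 100011111001001 = 18377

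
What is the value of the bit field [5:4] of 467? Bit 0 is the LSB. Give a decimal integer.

1

v = 111010011
Shift right by 4: 11101
Mask low 2 bits: 01 = 1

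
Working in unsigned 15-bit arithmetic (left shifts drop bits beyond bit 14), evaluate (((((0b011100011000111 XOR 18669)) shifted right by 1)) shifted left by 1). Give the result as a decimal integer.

28714

0b011100011000111 = 011100011000111
18669 = 100100011101101
→ XOR → 111000000101010 = 28714
→ shifted right by 1 → 011100000010101 = 14357
→ shifted left by 1 (mod 2^15) → 111000000101010 = 28714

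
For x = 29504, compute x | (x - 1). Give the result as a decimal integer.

x = 111001101000000 = 29504
x - 1 = 111001100111111
OR    = 111001101111111 = 29567
(x | (x - 1) sets all bits below the lowest set bit.)

29567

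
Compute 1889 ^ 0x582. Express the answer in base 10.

1889 = 11101100001
0x582 = 10110000010
XOR → 01011100011 = 739

739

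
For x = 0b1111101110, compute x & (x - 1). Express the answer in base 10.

x = 1111101110 = 1006
x - 1 = 1111101101
AND   = 1111101100 = 1004
(x & (x - 1) clears the lowest set bit of x.)

1004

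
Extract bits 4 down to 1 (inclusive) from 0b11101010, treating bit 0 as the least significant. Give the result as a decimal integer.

5

v = 11101010
Shift right by 1: 1110101
Mask low 4 bits: 0101 = 5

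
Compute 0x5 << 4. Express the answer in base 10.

80

0x5 = 0000101
shift left by 4 → 1010000 = 80
(equivalently, 5 × 2^4 = 5 × 16)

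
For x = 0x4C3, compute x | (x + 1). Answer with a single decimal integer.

1223

x = 10011000011 = 1219
x + 1 = 10011000100
OR    = 10011000111 = 1223
(x | (x + 1) sets the lowest cleared bit.)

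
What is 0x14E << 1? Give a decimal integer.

668

0x14E = 0101001110
shift left by 1 → 1010011100 = 668
(equivalently, 334 × 2^1 = 334 × 2)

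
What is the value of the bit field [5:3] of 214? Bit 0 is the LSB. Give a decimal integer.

2

v = 00011010110
Shift right by 3: 00011010
Mask low 3 bits: 010 = 2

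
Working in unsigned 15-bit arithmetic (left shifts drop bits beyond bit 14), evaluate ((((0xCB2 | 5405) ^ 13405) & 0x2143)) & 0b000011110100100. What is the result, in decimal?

256

0xCB2 = 000110010110010
5405 = 001010100011101
→ | → 001110110111111 = 7615
13405 = 011010001011101
→ ^ → 010100111100010 = 10722
0x2143 = 010000101000011
→ & → 010000101000010 = 8514
0b000011110100100 = 000011110100100
→ & → 000000100000000 = 256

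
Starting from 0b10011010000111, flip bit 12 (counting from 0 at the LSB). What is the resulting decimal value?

13959

x = 10011010000111
bit 12 is currently 0; toggle it via x ^ (1 << 12) = x ^ 4096
→ 11011010000111 = 13959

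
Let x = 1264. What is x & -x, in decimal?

16

x = 10011110000 = 1264
-x (two's complement) = …01100010000
AND   = 00000010000 = 16
(x & -x isolates the lowest set bit of x.)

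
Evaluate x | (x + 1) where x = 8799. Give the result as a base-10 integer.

x = 10001001011111 = 8799
x + 1 = 10001001100000
OR    = 10001001111111 = 8831
(x | (x + 1) sets the lowest cleared bit.)

8831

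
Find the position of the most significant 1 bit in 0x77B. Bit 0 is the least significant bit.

10

0x77B = 11101111011
The topmost 1 is at position 10 (since 2^10 = 1024 ≤ 1915 < 2048).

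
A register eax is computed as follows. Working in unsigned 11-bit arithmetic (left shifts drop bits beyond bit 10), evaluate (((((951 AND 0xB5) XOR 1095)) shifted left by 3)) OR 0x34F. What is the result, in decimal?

2015

951 = 01110110111
0xB5 = 00010110101
→ AND → 00010110101 = 181
1095 = 10001000111
→ XOR → 10011110010 = 1266
→ shifted left by 3 (mod 2^11) → 11110010000 = 1936
0x34F = 01101001111
→ OR → 11111011111 = 2015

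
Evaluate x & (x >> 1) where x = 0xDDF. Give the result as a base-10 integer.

1231

x = 110111011111 = 3551
x>>1 = 011011101111
AND  = 010011001111 = 1231
(x & (x >> 1) has a 1 wherever x has two consecutive 1 bits.)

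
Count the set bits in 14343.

6

14343 = 11100000000111
Count the 1s: 1 + 1 + 1 + 1 + 1 + 1 = 6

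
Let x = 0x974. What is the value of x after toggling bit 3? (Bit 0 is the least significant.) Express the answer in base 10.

2428

x = 100101110100
bit 3 is currently 0; toggle it via x ^ (1 << 3) = x ^ 8
→ 100101111100 = 2428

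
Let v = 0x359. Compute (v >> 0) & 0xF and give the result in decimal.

v = 0001101011001
Shift right by 0: 0001101011001
Mask low 4 bits: 1001 = 9

9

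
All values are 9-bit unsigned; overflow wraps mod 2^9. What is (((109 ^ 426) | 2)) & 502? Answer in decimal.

454

109 = 001101101
426 = 110101010
→ ^ → 111000111 = 455
2 = 000000010
→ | → 111000111 = 455
502 = 111110110
→ & → 111000110 = 454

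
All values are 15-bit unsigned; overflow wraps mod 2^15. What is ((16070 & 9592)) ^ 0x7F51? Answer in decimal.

16070 = 011111011000110
9592 = 010010101111000
→ & → 010010001000000 = 9280
0x7F51 = 111111101010001
→ ^ → 101101100010001 = 23313

23313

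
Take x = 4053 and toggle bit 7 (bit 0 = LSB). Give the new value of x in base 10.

3925

x = 00111111010101
bit 7 is currently 1; toggle it via x ^ (1 << 7) = x ^ 128
→ 00111101010101 = 3925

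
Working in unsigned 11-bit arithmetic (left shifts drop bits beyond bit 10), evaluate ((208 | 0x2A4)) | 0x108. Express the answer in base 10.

1020

208 = 00011010000
0x2A4 = 01010100100
→ | → 01011110100 = 756
0x108 = 00100001000
→ | → 01111111100 = 1020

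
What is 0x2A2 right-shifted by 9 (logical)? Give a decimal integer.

0x2A2 = 1010100010
shift right by 9 → 0000000001 = 1
(equivalently, floor(674 / 512))

1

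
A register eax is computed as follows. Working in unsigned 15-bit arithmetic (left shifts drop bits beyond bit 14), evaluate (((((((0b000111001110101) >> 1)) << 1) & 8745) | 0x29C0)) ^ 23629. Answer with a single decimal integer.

0b000111001110101 = 000111001110101
→ >> 1 → 000011100111010 = 1850
→ << 1 (mod 2^15) → 000111001110100 = 3700
8745 = 010001000101001
→ & → 000001000100000 = 544
0x29C0 = 010100111000000
→ | → 010101111100000 = 11232
23629 = 101110001001101
→ ^ → 111011110101101 = 30637

30637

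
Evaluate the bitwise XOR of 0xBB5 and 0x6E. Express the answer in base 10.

3035

0xBB5 = 101110110101
0x6E = 000001101110
XOR → 101111011011 = 3035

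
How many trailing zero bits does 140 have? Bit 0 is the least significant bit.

140 = 10001100
Trailing zeros: 2, so the lowest set bit is bit 2 (value 4).

2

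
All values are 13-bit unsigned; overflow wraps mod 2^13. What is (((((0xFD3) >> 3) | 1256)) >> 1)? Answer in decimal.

765

0xFD3 = 0111111010011
→ >> 3 → 0000111111010 = 506
1256 = 0010011101000
→ | → 0010111111010 = 1530
→ >> 1 → 0001011111101 = 765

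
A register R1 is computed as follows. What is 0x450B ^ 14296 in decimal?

29395

0x450B = 100010100001011
14296 = 011011111011000
XOR → 111001011010011 = 29395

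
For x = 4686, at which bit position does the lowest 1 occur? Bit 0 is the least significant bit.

4686 = 1001001001110
Trailing zeros: 1, so the lowest set bit is bit 1 (value 2).

1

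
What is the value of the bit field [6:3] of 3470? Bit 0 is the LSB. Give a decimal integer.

v = 110110001110
Shift right by 3: 110110001
Mask low 4 bits: 0001 = 1

1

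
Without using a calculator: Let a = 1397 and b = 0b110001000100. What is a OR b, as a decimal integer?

3445

1397 = 010101110101
b = 110001000100
 OR → 110101110101 = 3445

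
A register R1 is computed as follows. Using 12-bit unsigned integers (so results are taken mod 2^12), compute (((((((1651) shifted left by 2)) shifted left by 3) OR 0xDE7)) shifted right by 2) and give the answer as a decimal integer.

1017

1651 = 011001110011
→ shifted left by 2 (mod 2^12) → 100111001100 = 2508
→ shifted left by 3 (mod 2^12) → 111001100000 = 3680
0xDE7 = 110111100111
→ OR → 111111100111 = 4071
→ shifted right by 2 → 001111111001 = 1017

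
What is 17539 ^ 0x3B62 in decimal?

17539 = 100010010000011
0x3B62 = 011101101100010
XOR → 111111111100001 = 32737

32737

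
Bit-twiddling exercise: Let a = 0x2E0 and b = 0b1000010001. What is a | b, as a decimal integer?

0x2E0 = 1011100000
b = 1000010001
 OR → 1011110001 = 753

753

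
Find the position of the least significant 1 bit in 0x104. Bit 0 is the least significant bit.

0x104 = 100000100
Trailing zeros: 2, so the lowest set bit is bit 2 (value 4).

2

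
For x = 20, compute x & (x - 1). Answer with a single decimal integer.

16

x = 10100 = 20
x - 1 = 10011
AND   = 10000 = 16
(x & (x - 1) clears the lowest set bit of x.)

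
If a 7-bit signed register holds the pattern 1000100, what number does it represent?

pattern = 1000100 (MSB is 1 ⇒ negative)
Invert: 0111011, add 1 → 0111100 = 60, so the value is -60.
(Equivalently: 68 - 2^7 = 68 - 128 = -60.)

-60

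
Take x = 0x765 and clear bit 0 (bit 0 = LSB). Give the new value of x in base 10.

1892

x = 00011101100101
bit 0 is currently 1; clear it via x & ~(1 << 0) = x & ~1
→ 00011101100100 = 1892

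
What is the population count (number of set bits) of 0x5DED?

11

0x5DED = 101110111101101
Count the 1s: 1 + 1 + 1 + 1 + 1 + 1 + 1 + 1 + 1 + 1 + 1 = 11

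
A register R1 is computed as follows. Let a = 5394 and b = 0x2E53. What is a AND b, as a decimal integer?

1042

5394 = 01010100010010
0x2E53 = 10111001010011
AND → 00010000010010 = 1042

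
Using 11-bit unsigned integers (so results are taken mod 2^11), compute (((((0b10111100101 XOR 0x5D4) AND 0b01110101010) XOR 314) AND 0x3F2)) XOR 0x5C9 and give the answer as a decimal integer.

1243

0b10111100101 = 10111100101
0x5D4 = 10111010100
→ XOR → 00000110001 = 49
0b01110101010 = 01110101010
→ AND → 00000100000 = 32
314 = 00100111010
→ XOR → 00100011010 = 282
0x3F2 = 01111110010
→ AND → 00100010010 = 274
0x5C9 = 10111001001
→ XOR → 10011011011 = 1243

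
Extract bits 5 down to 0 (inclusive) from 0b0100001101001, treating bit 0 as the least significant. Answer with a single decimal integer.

v = 0100001101001
Shift right by 0: 0100001101001
Mask low 6 bits: 101001 = 41

41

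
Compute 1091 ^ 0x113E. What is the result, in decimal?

5501

1091 = 0010001000011
0x113E = 1000100111110
XOR → 1010101111101 = 5501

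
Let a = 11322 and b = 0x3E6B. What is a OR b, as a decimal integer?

11322 = 10110000111010
0x3E6B = 11111001101011
 OR → 11111001111011 = 15995

15995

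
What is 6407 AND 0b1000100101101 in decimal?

6407 = 1100100000111
b = 1000100101101
AND → 1000100000101 = 4357

4357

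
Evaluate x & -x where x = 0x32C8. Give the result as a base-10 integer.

x = 11001011001000 = 13000
-x (two's complement) = …00110100111000
AND   = 00000000001000 = 8
(x & -x isolates the lowest set bit of x.)

8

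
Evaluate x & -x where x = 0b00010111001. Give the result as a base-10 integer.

x = 10111001 = 185
-x (two's complement) = …01000111
AND   = 00000001 = 1
(x & -x isolates the lowest set bit of x.)

1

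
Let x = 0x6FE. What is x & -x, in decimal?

2

x = 11011111110 = 1790
-x (two's complement) = …00100000010
AND   = 00000000010 = 2
(x & -x isolates the lowest set bit of x.)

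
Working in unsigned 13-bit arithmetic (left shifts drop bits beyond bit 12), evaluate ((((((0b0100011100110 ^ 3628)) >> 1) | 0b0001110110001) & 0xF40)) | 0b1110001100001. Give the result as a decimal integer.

8033

0b0100011100110 = 0100011100110
3628 = 0111000101100
→ ^ → 0011011001010 = 1738
→ >> 1 → 0001101100101 = 869
0b0001110110001 = 0001110110001
→ | → 0001111110101 = 1013
0xF40 = 0111101000000
→ & → 0001101000000 = 832
0b1110001100001 = 1110001100001
→ | → 1111101100001 = 8033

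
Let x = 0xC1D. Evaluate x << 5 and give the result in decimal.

99232

0xC1D = 00000110000011101
shift left by 5 → 11000001110100000 = 99232
(equivalently, 3101 × 2^5 = 3101 × 32)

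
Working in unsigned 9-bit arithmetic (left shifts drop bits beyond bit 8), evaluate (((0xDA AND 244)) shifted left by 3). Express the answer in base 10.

128

0xDA = 011011010
244 = 011110100
→ AND → 011010000 = 208
→ shifted left by 3 (mod 2^9) → 010000000 = 128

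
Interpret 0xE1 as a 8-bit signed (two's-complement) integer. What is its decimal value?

pattern = 11100001 (MSB is 1 ⇒ negative)
Invert: 00011110, add 1 → 00011111 = 31, so the value is -31.
(Equivalently: 225 - 2^8 = 225 - 256 = -31.)

-31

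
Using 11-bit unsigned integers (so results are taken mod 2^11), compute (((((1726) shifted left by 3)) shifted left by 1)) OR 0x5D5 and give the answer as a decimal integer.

1726 = 11010111110
→ shifted left by 3 (mod 2^11) → 10111110000 = 1520
→ shifted left by 1 (mod 2^11) → 01111100000 = 992
0x5D5 = 10111010101
→ OR → 11111110101 = 2037

2037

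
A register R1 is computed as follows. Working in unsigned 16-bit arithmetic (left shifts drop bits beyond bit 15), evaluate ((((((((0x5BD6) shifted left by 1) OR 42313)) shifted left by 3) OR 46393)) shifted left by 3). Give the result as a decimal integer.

64456

0x5BD6 = 0101101111010110
→ shifted left by 1 (mod 2^16) → 1011011110101100 = 47020
42313 = 1010010101001001
→ OR → 1011011111101101 = 47085
→ shifted left by 3 (mod 2^16) → 1011111101101000 = 49000
46393 = 1011010100111001
→ OR → 1011111101111001 = 49017
→ shifted left by 3 (mod 2^16) → 1111101111001000 = 64456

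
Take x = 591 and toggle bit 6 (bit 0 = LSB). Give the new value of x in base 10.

x = 0001001001111
bit 6 is currently 1; toggle it via x ^ (1 << 6) = x ^ 64
→ 0001000001111 = 527

527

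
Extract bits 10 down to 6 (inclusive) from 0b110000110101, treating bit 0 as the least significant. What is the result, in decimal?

16

v = 110000110101
Shift right by 6: 110000
Mask low 5 bits: 10000 = 16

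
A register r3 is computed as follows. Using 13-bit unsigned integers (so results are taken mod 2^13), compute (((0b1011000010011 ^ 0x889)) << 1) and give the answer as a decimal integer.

0b1011000010011 = 1011000010011
0x889 = 0100010001001
→ ^ → 1111010011010 = 7834
→ << 1 (mod 2^13) → 1110100110100 = 7476

7476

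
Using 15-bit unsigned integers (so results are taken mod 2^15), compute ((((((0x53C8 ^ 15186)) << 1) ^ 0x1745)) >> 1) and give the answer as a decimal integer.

9016

0x53C8 = 101001111001000
15186 = 011101101010010
→ ^ → 110100010011010 = 26778
→ << 1 (mod 2^15) → 101000100110100 = 20788
0x1745 = 001011101000101
→ ^ → 100011001110001 = 18033
→ >> 1 → 010001100111000 = 9016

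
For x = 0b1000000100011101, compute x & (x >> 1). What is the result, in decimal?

12

x = 1000000100011101 = 33053
x>>1 = 0100000010001110
AND  = 0000000000001100 = 12
(x & (x >> 1) has a 1 wherever x has two consecutive 1 bits.)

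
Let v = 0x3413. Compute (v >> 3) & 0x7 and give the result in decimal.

2

v = 011010000010011
Shift right by 3: 011010000010
Mask low 3 bits: 010 = 2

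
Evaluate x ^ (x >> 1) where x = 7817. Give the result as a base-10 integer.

4557

x = 1111010001001 = 7817
x>>1 = 0111101000100
XOR  = 1000111001101 = 4557
(x ^ (x >> 1) gives the standard binary-reflected Gray code of x.)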